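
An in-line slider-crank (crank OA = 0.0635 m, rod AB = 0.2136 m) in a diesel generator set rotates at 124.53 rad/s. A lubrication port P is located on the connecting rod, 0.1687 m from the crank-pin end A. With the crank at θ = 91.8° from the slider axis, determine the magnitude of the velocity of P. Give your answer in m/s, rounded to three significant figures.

ω = 124.5 rad/s.  Crank-pin speed |V_A| = rω = 7.9077 m/s, perpendicular to OA.
Rod angle: sinφ = −(r/L) sinθ ⇒ φ = -17.286°; ω_rod = −rω cosθ/√(L²−r²sin²θ) = +1.2179 rad/s.
V_P = V_A + ω_rod × AP, with AP = 0.1687 m along the rod.
Components: V_Px = −rω sinθ − a·ω_rod·sinφ = -7.8427 m/s;  V_Py = rω cosθ + a·ω_rod·cosφ = -0.052212 m/s.
|V_P| = √(V_Px² + V_Py²) = 7.8429 m/s.

7.84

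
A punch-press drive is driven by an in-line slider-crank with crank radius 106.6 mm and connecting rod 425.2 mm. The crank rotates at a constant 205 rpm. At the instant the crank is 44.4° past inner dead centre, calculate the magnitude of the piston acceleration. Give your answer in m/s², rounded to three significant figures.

35.6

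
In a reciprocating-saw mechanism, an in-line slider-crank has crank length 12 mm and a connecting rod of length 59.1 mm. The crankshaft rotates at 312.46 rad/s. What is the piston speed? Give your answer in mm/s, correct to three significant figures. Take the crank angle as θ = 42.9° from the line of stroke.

ω = 312.5 rad/s
For an in-line slider-crank, x = r cosθ + √(L² − r² sin²θ), so v = −rω sinθ·[1 + r cosθ/√(L² − r² sin²θ)].
With r = 0.012 m, L = 0.0591 m, θ = 42.9°: √(L² − r² sin²θ) = 0.058533 m.
v = −0.012·312.5·0.68072·[1 + 0.012·0.73254/0.058533] = -2.9357 m/s.
|v| = 2.9357 m/s = 2935.7 mm/s.

2940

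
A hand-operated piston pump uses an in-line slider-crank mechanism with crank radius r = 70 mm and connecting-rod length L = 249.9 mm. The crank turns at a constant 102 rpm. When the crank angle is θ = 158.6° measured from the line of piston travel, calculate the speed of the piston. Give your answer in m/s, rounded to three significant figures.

0.201

ω = 2π·102/60 = 10.68 rad/s
For an in-line slider-crank, x = r cosθ + √(L² − r² sin²θ), so v = −rω sinθ·[1 + r cosθ/√(L² − r² sin²θ)].
With r = 0.07 m, L = 0.2499 m, θ = 158.6°: √(L² − r² sin²θ) = 0.24859 m.
v = −0.07·10.68·0.36488·[1 + 0.07·-0.93106/0.24859] = -0.20129 m/s.
|v| = 0.20129 m/s.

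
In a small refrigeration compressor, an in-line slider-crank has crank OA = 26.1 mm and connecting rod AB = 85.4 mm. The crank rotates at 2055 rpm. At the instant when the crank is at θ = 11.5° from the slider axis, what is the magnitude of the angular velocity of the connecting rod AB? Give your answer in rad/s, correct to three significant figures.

64.6

ω = 215.2 rad/s (converted from 2055 rpm).
The rod makes angle φ with the slider axis where L sinφ = r sinθ; differentiating, L cosφ·φ̇ = r ω cosθ.
L cosφ = √(L² − r² sin²θ) = 0.085241 m.
|ω_rod| = r ω |cosθ| / √(L² − r² sin²θ) = 0.0261·215.2·0.97992/0.085241 = 64.569 rad/s.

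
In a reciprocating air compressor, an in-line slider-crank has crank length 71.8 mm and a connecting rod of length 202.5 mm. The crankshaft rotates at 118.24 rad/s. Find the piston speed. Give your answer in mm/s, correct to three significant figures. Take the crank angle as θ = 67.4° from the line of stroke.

8970

ω = 118.2 rad/s
For an in-line slider-crank, x = r cosθ + √(L² − r² sin²θ), so v = −rω sinθ·[1 + r cosθ/√(L² − r² sin²θ)].
With r = 0.0718 m, L = 0.2025 m, θ = 67.4°: √(L² − r² sin²θ) = 0.19134 m.
v = −0.0718·118.2·0.92321·[1 + 0.0718·0.38430/0.19134] = -8.9679 m/s.
|v| = 8.9679 m/s = 8967.9 mm/s.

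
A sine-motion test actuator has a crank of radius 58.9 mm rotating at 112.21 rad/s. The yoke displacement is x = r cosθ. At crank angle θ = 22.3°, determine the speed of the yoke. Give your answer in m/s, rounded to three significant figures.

ω = 112.2 rad/s
x = r cosθ ⇒ ẋ = −rω sinθ.
|v| = rω|sinθ| = 0.0589·112.2·|sin 22.3°| = 2.5079 m/s.

2.51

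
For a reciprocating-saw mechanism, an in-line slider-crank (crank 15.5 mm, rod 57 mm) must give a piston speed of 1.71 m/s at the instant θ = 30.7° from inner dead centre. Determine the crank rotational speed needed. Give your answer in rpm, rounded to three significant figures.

For an in-line slider-crank, |v_piston| = rω|sinθ|·[1 + r cosθ/√(L² − r² sin²θ)].
With r = 0.0155 m, L = 0.057 m, θ = 30.7°: the bracketed kinematic factor |dx/dθ| = 0.0097818 m.
ω = v/|dx/dθ| = 1.71/0.0097818 = 174.81 rad/s.
N = 60ω/(2π) = 1669.4 rpm.

1670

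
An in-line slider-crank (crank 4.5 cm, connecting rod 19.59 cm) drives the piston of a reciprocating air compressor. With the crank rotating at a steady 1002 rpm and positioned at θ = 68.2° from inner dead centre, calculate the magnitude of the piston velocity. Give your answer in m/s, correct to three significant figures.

4.77

ω = 2π·1002/60 = 104.9 rad/s
For an in-line slider-crank, x = r cosθ + √(L² − r² sin²θ), so v = −rω sinθ·[1 + r cosθ/√(L² − r² sin²θ)].
With r = 0.045 m, L = 0.1959 m, θ = 68.2°: √(L² − r² sin²θ) = 0.19139 m.
v = −0.045·104.9·0.92849·[1 + 0.045·0.37137/0.19139] = -4.7669 m/s.
|v| = 4.7669 m/s.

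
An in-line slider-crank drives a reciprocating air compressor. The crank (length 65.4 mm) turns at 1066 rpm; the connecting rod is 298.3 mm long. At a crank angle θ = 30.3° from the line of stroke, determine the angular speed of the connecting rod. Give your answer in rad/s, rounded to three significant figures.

ω = 111.6 rad/s (converted from 1066 rpm).
The rod makes angle φ with the slider axis where L sinφ = r sinθ; differentiating, L cosφ·φ̇ = r ω cosθ.
L cosφ = √(L² − r² sin²θ) = 0.29647 m.
|ω_rod| = r ω |cosθ| / √(L² − r² sin²θ) = 0.0654·111.6·0.86340/0.29647 = 21.261 rad/s.

21.3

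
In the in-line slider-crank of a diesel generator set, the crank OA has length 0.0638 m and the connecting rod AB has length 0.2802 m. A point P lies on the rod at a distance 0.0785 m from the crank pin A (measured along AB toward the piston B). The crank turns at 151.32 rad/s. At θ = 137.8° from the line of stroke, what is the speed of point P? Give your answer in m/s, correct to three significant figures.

ω = 151.3 rad/s.  Crank-pin speed |V_A| = rω = 9.6542 m/s, perpendicular to OA.
Rod angle: sinφ = −(r/L) sinθ ⇒ φ = -8.798°; ω_rod = −rω cosθ/√(L²−r²sin²θ) = +25.828 rad/s.
V_P = V_A + ω_rod × AP, with AP = 0.0785 m along the rod.
Components: V_Px = −rω sinθ − a·ω_rod·sinφ = -6.1748 m/s;  V_Py = rω cosθ + a·ω_rod·cosφ = -5.1482 m/s.
|V_P| = √(V_Px² + V_Py²) = 8.0395 m/s.

8.04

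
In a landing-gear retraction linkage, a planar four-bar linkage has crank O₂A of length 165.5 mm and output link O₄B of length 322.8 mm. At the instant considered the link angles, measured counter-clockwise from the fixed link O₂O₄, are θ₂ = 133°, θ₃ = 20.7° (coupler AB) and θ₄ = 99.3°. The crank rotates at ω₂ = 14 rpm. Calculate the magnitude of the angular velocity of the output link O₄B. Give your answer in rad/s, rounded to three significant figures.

0.709

ω₂ = 1.466 rad/s (from 14 rpm).
Differentiating the loop-closure r₂e^{iθ₂}+r₃e^{iθ₃}=r₁+r₄e^{iθ₄} gives r₂ω₂e^{iθ₂}+r₃ω₃e^{iθ₃}=r₄ω₄e^{iθ₄}.
Eliminating the other unknown: ω₄ = r₂ω₂ sin(θ₂−θ₃) / [r₄ sin(θ₄−θ₃)].
Numerator sine = +0.92521; denominator sine = +0.98027.
Result = 0.1655·1.466·(+0.92521) / (0.3228·(+0.98027)) = +0.70944 rad/s; magnitude 0.70944 rad/s.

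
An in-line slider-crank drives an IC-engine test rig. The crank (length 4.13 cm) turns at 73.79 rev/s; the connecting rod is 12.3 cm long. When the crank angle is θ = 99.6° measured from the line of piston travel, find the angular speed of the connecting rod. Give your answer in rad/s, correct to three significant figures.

ω = 463.6 rad/s (converted from 73.79 rev/s).
The rod makes angle φ with the slider axis where L sinφ = r sinθ; differentiating, L cosφ·φ̇ = r ω cosθ.
L cosφ = √(L² − r² sin²θ) = 0.11606 m.
|ω_rod| = r ω |cosθ| / √(L² − r² sin²θ) = 0.0413·463.6·0.16677/0.11606 = 27.514 rad/s.

27.5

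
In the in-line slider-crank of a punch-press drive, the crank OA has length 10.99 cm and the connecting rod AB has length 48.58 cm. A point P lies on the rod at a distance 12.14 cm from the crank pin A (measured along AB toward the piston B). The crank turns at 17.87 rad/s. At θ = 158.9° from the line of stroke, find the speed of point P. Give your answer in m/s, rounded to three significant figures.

ω = 17.87 rad/s.  Crank-pin speed |V_A| = rω = 1.9639 m/s, perpendicular to OA.
Rod angle: sinφ = −(r/L) sinθ ⇒ φ = -4.671°; ω_rod = −rω cosθ/√(L²−r²sin²θ) = +3.7842 rad/s.
V_P = V_A + ω_rod × AP, with AP = 0.1214 m along the rod.
Components: V_Px = −rω sinθ − a·ω_rod·sinφ = -0.66959 m/s;  V_Py = rω cosθ + a·ω_rod·cosφ = -1.3744 m/s.
|V_P| = √(V_Px² + V_Py²) = 1.5288 m/s.

1.53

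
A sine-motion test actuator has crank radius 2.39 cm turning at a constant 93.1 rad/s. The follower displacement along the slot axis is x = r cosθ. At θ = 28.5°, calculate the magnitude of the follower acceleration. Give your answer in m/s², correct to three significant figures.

ω = 93.1 rad/s
x = r cosθ ⇒ ẍ = −rω² cosθ (ω constant).
|a| = rω²|cosθ| = 0.0239·(93.1)²·|cos 28.5°| = 182.05 m/s².

182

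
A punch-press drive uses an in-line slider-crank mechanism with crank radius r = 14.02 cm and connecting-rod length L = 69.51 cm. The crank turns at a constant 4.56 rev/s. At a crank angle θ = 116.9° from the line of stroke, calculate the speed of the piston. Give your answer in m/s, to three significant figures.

ω = 2π·4.56 = 28.65 rad/s
For an in-line slider-crank, x = r cosθ + √(L² − r² sin²θ), so v = −rω sinθ·[1 + r cosθ/√(L² − r² sin²θ)].
With r = 0.1402 m, L = 0.6951 m, θ = 116.9°: √(L² − r² sin²θ) = 0.68376 m.
v = −0.1402·28.65·0.89180·[1 + 0.1402·-0.45243/0.68376] = -3.25 m/s.
|v| = 3.25 m/s.

3.25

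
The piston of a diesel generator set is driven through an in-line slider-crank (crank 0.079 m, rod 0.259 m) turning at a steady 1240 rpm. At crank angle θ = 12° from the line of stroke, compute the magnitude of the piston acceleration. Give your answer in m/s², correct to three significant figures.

ω = 2π·1240/60 = 129.9 rad/s
x(θ) = r cosθ + √(L² − r² sin²θ); with ω constant, a = ω²·d²x/dθ².
d²x/dθ² = −r cosθ − r²(cos2θ)/√u − r⁴ sin²2θ/(4u^{3/2}),  u = L² − r² sin²θ = 0.0668112 m².
Substituting r = 0.079 m, L = 0.259 m, θ = 12°: d²x/dθ² = -0.099425 m.
a = ω²·d²x/dθ² = (129.9)²·(-0.099425) = -1676.5 m/s²;  |a| = 1676.5 m/s².

1680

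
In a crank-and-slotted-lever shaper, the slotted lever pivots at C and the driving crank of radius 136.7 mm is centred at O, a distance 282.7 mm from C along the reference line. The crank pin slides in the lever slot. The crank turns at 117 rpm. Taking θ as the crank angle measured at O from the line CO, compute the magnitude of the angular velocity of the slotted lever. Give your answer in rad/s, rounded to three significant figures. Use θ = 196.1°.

ω = 12.25 rad/s (from 117 rpm).
Crank pin A relative to C: A = (d + r cosθ, r sinθ); lever angle φ = atan2(r sinθ, d + r cosθ).
Differentiating tanφ: φ̇ = rω(d cosθ + r)/(d² + r² + 2dr cosθ).
d² + r² + 2dr cosθ = |CA|² = 0.0243474 m²;  d cosθ + r = -0.13491 m.
|ω_lever| = |0.1367·12.25·-0.13491| / 0.0243474 = 9.2807 rad/s.

9.28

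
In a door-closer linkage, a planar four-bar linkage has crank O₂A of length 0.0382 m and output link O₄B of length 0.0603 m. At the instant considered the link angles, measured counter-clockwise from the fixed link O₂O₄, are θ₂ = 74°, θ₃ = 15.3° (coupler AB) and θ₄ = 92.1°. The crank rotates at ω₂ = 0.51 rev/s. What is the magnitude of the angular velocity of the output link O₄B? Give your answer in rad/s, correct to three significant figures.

1.78

ω₂ = 3.204 rad/s (from 0.51 rev/s).
Differentiating the loop-closure r₂e^{iθ₂}+r₃e^{iθ₃}=r₁+r₄e^{iθ₄} gives r₂ω₂e^{iθ₂}+r₃ω₃e^{iθ₃}=r₄ω₄e^{iθ₄}.
Eliminating the other unknown: ω₄ = r₂ω₂ sin(θ₂−θ₃) / [r₄ sin(θ₄−θ₃)].
Numerator sine = +0.85446; denominator sine = +0.97358.
Result = 0.0382·3.204·(+0.85446) / (0.0603·(+0.97358)) = +1.7816 rad/s; magnitude 1.7816 rad/s.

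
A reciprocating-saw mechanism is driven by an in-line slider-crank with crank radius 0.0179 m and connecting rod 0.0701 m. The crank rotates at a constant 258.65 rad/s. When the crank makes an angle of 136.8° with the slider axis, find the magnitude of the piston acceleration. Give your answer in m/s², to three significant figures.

848

ω = 258.6 rad/s
x(θ) = r cosθ + √(L² − r² sin²θ); with ω constant, a = ω²·d²x/dθ².
d²x/dθ² = −r cosθ − r²(cos2θ)/√u − r⁴ sin²2θ/(4u^{3/2}),  u = L² − r² sin²θ = 0.00476386 m².
Substituting r = 0.0179 m, L = 0.0701 m, θ = 136.8°: d²x/dθ² = +0.012679 m.
a = ω²·d²x/dθ² = (258.6)²·(+0.012679) = +848.24 m/s²;  |a| = 848.24 m/s².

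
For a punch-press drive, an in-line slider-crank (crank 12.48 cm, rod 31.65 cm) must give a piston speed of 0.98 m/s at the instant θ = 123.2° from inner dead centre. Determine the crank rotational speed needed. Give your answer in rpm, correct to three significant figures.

116

For an in-line slider-crank, |v_piston| = rω|sinθ|·[1 + r cosθ/√(L² − r² sin²θ)].
With r = 0.1248 m, L = 0.3165 m, θ = 123.2°: the bracketed kinematic factor |dx/dθ| = 0.080543 m.
ω = v/|dx/dθ| = 0.98/0.080543 = 12.167 rad/s.
N = 60ω/(2π) = 116.19 rpm.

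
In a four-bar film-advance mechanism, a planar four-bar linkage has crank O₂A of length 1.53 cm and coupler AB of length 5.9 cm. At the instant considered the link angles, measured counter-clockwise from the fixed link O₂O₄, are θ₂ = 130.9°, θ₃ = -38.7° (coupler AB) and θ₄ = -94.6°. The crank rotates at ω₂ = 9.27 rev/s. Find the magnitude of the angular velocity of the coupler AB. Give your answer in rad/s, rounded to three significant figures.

ω₂ = 58.25 rad/s (from 9.27 rev/s).
Differentiating the loop-closure r₂e^{iθ₂}+r₃e^{iθ₃}=r₁+r₄e^{iθ₄} gives r₂ω₂e^{iθ₂}+r₃ω₃e^{iθ₃}=r₄ω₄e^{iθ₄}.
Eliminating the other unknown: ω₃ = r₂ω₂ sin(θ₄−θ₂) / [r₃ sin(θ₃−θ₄)].
Numerator sine = +0.71325; denominator sine = +0.82806.
Result = 0.0153·58.25·(+0.71325) / (0.059·(+0.82806)) = +13.01 rad/s; magnitude 13.01 rad/s.

13.0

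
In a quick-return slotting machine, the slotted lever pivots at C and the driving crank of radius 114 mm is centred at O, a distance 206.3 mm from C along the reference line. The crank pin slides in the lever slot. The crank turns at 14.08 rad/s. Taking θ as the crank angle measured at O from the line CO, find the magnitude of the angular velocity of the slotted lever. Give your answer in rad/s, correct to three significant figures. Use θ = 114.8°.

ω = 14.08 rad/s
Crank pin A relative to C: A = (d + r cosθ, r sinθ); lever angle φ = atan2(r sinθ, d + r cosθ).
Differentiating tanφ: φ̇ = rω(d cosθ + r)/(d² + r² + 2dr cosθ).
d² + r² + 2dr cosθ = |CA|² = 0.0358262 m²;  d cosθ + r = +0.027467 m.
|ω_lever| = |0.114·14.08·+0.027467| / 0.0358262 = 1.2306 rad/s.

1.23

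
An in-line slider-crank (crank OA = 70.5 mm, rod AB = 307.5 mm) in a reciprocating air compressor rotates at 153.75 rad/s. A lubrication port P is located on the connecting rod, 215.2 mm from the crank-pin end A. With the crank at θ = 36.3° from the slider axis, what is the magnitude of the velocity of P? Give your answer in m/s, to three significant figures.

7.71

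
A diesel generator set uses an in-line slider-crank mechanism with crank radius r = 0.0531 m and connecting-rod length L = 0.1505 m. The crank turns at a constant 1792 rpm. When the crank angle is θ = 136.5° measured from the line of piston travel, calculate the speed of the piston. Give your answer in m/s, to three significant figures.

ω = 2π·1792/60 = 187.7 rad/s
For an in-line slider-crank, x = r cosθ + √(L² − r² sin²θ), so v = −rω sinθ·[1 + r cosθ/√(L² − r² sin²θ)].
With r = 0.0531 m, L = 0.1505 m, θ = 136.5°: √(L² − r² sin²θ) = 0.14599 m.
v = −0.0531·187.7·0.68835·[1 + 0.0531·-0.72537/0.14599] = -5.0495 m/s.
|v| = 5.0495 m/s.

5.05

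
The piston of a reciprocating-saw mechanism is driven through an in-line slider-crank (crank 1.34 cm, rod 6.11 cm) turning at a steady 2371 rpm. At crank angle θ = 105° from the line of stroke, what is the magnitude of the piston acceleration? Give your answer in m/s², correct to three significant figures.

ω = 2π·2371/60 = 248.3 rad/s
x(θ) = r cosθ + √(L² − r² sin²θ); with ω constant, a = ω²·d²x/dθ².
d²x/dθ² = −r cosθ − r²(cos2θ)/√u − r⁴ sin²2θ/(4u^{3/2}),  u = L² − r² sin²θ = 0.00356568 m².
Substituting r = 0.0134 m, L = 0.0611 m, θ = 105°: d²x/dθ² = +0.0060629 m.
a = ω²·d²x/dθ² = (248.3)²·(+0.0060629) = +373.77 m/s²;  |a| = 373.77 m/s².

374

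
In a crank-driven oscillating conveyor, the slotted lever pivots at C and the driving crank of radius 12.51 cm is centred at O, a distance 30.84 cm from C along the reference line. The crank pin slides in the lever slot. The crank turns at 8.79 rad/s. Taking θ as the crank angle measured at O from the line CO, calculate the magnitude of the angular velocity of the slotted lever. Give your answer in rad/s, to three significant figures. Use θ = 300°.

ω = 8.79 rad/s
Crank pin A relative to C: A = (d + r cosθ, r sinθ); lever angle φ = atan2(r sinθ, d + r cosθ).
Differentiating tanφ: φ̇ = rω(d cosθ + r)/(d² + r² + 2dr cosθ).
d² + r² + 2dr cosθ = |CA|² = 0.149341 m²;  d cosθ + r = +0.2793 m.
|ω_lever| = |0.1251·8.79·+0.2793| / 0.149341 = 2.0565 rad/s.

2.06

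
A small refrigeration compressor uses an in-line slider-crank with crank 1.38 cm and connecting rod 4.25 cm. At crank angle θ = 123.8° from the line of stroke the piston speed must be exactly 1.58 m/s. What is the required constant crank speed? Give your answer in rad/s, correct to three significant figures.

For an in-line slider-crank, |v_piston| = rω|sinθ|·[1 + r cosθ/√(L² − r² sin²θ)].
With r = 0.0138 m, L = 0.0425 m, θ = 123.8°: the bracketed kinematic factor |dx/dθ| = 0.0093164 m.
ω = v/|dx/dθ| = 1.58/0.0093164 = 169.59 rad/s.

170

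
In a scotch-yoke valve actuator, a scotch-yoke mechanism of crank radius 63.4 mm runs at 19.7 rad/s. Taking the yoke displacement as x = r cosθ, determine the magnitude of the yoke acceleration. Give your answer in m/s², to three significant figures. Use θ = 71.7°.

ω = 19.7 rad/s
x = r cosθ ⇒ ẍ = −rω² cosθ (ω constant).
|a| = rω²|cosθ| = 0.0634·(19.7)²·|cos 71.7°| = 7.7258 m/s².

7.73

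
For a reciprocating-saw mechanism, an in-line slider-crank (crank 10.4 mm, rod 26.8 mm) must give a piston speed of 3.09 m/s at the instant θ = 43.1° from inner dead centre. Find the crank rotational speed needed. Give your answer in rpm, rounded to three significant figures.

3210

For an in-line slider-crank, |v_piston| = rω|sinθ|·[1 + r cosθ/√(L² − r² sin²θ)].
With r = 0.0104 m, L = 0.0268 m, θ = 43.1°: the bracketed kinematic factor |dx/dθ| = 0.0091943 m.
ω = v/|dx/dθ| = 3.09/0.0091943 = 336.08 rad/s.
N = 60ω/(2π) = 3209.3 rpm.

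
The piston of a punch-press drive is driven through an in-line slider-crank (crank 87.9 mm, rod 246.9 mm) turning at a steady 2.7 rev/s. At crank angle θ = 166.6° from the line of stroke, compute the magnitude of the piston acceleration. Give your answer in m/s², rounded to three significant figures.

16.5

ω = 2π·2.7 = 16.96 rad/s
x(θ) = r cosθ + √(L² − r² sin²θ); with ω constant, a = ω²·d²x/dθ².
d²x/dθ² = −r cosθ − r²(cos2θ)/√u − r⁴ sin²2θ/(4u^{3/2}),  u = L² − r² sin²θ = 0.0605446 m².
Substituting r = 0.0879 m, L = 0.2469 m, θ = 166.6°: d²x/dθ² = +0.057275 m.
a = ω²·d²x/dθ² = (16.96)²·(+0.057275) = +16.484 m/s²;  |a| = 16.484 m/s².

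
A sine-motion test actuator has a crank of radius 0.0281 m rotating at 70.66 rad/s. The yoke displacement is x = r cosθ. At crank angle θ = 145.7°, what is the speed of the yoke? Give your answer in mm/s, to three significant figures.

1120

ω = 70.66 rad/s
x = r cosθ ⇒ ẋ = −rω sinθ.
|v| = rω|sinθ| = 0.0281·70.66·|sin 145.7°| = 1.1189 m/s = 1118.9 mm/s.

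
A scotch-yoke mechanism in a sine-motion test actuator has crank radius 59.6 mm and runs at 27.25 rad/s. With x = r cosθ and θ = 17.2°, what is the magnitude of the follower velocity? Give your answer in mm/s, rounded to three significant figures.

ω = 27.25 rad/s
x = r cosθ ⇒ ẋ = −rω sinθ.
|v| = rω|sinθ| = 0.0596·27.25·|sin 17.2°| = 0.48026 m/s = 480.26 mm/s.

480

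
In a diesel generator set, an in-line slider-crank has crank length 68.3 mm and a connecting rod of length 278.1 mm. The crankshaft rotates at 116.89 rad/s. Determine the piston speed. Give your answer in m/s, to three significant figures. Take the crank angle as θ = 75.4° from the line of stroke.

8.22

ω = 116.9 rad/s
For an in-line slider-crank, x = r cosθ + √(L² − r² sin²θ), so v = −rω sinθ·[1 + r cosθ/√(L² − r² sin²θ)].
With r = 0.0683 m, L = 0.2781 m, θ = 75.4°: √(L² − r² sin²θ) = 0.27013 m.
v = −0.0683·116.9·0.96771·[1 + 0.0683·0.25207/0.27013] = -8.2182 m/s.
|v| = 8.2182 m/s.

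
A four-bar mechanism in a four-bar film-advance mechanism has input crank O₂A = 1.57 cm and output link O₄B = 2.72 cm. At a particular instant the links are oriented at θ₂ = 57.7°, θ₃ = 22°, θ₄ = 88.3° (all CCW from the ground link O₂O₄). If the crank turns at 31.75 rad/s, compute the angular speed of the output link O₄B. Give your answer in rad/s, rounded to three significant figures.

ω₂ = 31.75 rad/s
Differentiating the loop-closure r₂e^{iθ₂}+r₃e^{iθ₃}=r₁+r₄e^{iθ₄} gives r₂ω₂e^{iθ₂}+r₃ω₃e^{iθ₃}=r₄ω₄e^{iθ₄}.
Eliminating the other unknown: ω₄ = r₂ω₂ sin(θ₂−θ₃) / [r₄ sin(θ₄−θ₃)].
Numerator sine = +0.58354; denominator sine = +0.91566.
Result = 0.0157·31.75·(+0.58354) / (0.0272·(+0.91566)) = +11.679 rad/s; magnitude 11.679 rad/s.

11.7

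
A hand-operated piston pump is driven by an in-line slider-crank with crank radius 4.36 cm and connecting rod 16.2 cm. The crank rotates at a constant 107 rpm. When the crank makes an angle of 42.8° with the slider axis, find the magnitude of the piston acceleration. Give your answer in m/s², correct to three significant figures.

4.16

ω = 2π·107/60 = 11.21 rad/s
x(θ) = r cosθ + √(L² − r² sin²θ); with ω constant, a = ω²·d²x/dθ².
d²x/dθ² = −r cosθ − r²(cos2θ)/√u − r⁴ sin²2θ/(4u^{3/2}),  u = L² − r² sin²θ = 0.0253664 m².
Substituting r = 0.0436 m, L = 0.162 m, θ = 42.8°: d²x/dθ² = -0.033129 m.
a = ω²·d²x/dθ² = (11.21)²·(-0.033129) = -4.1594 m/s²;  |a| = 4.1594 m/s².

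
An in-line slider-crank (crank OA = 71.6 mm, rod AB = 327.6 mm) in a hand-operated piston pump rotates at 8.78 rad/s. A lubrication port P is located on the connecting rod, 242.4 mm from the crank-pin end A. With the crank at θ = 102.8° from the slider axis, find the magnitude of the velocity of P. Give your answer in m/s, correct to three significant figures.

0.592

ω = 8.78 rad/s.  Crank-pin speed |V_A| = rω = 0.62865 m/s, perpendicular to OA.
Rod angle: sinφ = −(r/L) sinθ ⇒ φ = -12.306°; ω_rod = −rω cosθ/√(L²−r²sin²θ) = +0.43514 rad/s.
V_P = V_A + ω_rod × AP, with AP = 0.2424 m along the rod.
Components: V_Px = −rω sinθ − a·ω_rod·sinφ = -0.59055 m/s;  V_Py = rω cosθ + a·ω_rod·cosφ = -0.036222 m/s.
|V_P| = √(V_Px² + V_Py²) = 0.59166 m/s.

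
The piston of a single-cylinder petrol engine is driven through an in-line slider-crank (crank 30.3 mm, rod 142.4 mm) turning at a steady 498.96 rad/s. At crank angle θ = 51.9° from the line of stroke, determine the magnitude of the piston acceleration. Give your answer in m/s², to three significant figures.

ω = 499 rad/s
x(θ) = r cosθ + √(L² − r² sin²θ); with ω constant, a = ω²·d²x/dθ².
d²x/dθ² = −r cosθ − r²(cos2θ)/√u − r⁴ sin²2θ/(4u^{3/2}),  u = L² − r² sin²θ = 0.0197092 m².
Substituting r = 0.0303 m, L = 0.1424 m, θ = 51.9°: d²x/dθ² = -0.017208 m.
a = ω²·d²x/dθ² = (499)²·(-0.017208) = -4284.1 m/s²;  |a| = 4284.1 m/s².

4280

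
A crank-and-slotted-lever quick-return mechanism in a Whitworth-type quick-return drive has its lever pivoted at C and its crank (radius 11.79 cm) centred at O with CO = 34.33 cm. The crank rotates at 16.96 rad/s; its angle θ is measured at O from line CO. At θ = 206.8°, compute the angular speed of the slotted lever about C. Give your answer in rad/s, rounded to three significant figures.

6.34

ω = 16.96 rad/s
Crank pin A relative to C: A = (d + r cosθ, r sinθ); lever angle φ = atan2(r sinθ, d + r cosθ).
Differentiating tanφ: φ̇ = rω(d cosθ + r)/(d² + r² + 2dr cosθ).
d² + r² + 2dr cosθ = |CA|² = 0.0595004 m²;  d cosθ + r = -0.18852 m.
|ω_lever| = |0.1179·16.96·-0.18852| / 0.0595004 = 6.3356 rad/s.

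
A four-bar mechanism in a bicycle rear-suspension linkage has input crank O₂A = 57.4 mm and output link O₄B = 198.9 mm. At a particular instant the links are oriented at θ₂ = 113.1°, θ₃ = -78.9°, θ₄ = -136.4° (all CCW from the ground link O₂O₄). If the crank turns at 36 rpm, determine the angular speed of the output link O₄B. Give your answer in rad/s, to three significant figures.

ω₂ = 3.77 rad/s (from 36 rpm).
Differentiating the loop-closure r₂e^{iθ₂}+r₃e^{iθ₃}=r₁+r₄e^{iθ₄} gives r₂ω₂e^{iθ₂}+r₃ω₃e^{iθ₃}=r₄ω₄e^{iθ₄}.
Eliminating the other unknown: ω₄ = r₂ω₂ sin(θ₂−θ₃) / [r₄ sin(θ₄−θ₃)].
Numerator sine = -0.20791; denominator sine = -0.84339.
Result = 0.0574·3.77·(-0.20791) / (0.1989·(-0.84339)) = +0.2682 rad/s; magnitude 0.2682 rad/s.

0.268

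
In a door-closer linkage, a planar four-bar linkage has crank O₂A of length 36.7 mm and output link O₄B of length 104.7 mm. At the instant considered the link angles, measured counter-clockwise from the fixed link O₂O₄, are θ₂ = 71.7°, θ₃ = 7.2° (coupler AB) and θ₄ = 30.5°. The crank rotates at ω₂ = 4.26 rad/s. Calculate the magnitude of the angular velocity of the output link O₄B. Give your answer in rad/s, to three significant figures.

3.41

ω₂ = 4.26 rad/s
Differentiating the loop-closure r₂e^{iθ₂}+r₃e^{iθ₃}=r₁+r₄e^{iθ₄} gives r₂ω₂e^{iθ₂}+r₃ω₃e^{iθ₃}=r₄ω₄e^{iθ₄}.
Eliminating the other unknown: ω₄ = r₂ω₂ sin(θ₂−θ₃) / [r₄ sin(θ₄−θ₃)].
Numerator sine = +0.90259; denominator sine = +0.39555.
Result = 0.0367·4.26·(+0.90259) / (0.1047·(+0.39555)) = +3.4074 rad/s; magnitude 3.4074 rad/s.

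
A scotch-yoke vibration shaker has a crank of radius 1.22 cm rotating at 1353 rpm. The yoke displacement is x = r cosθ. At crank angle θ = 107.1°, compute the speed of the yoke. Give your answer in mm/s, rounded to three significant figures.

ω = 141.7 rad/s (from 1353 rpm).
x = r cosθ ⇒ ẋ = −rω sinθ.
|v| = rω|sinθ| = 0.0122·141.7·|sin 107.1°| = 1.6522 m/s = 1652.2 mm/s.

1650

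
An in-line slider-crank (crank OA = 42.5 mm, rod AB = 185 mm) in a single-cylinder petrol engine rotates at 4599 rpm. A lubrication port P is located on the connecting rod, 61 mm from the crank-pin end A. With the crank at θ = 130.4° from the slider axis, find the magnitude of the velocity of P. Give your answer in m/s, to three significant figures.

17.3

ω = 481.6 rad/s.  Crank-pin speed |V_A| = rω = 20.468 m/s, perpendicular to OA.
Rod angle: sinφ = −(r/L) sinθ ⇒ φ = -10.076°; ω_rod = −rω cosθ/√(L²−r²sin²θ) = +72.831 rad/s.
V_P = V_A + ω_rod × AP, with AP = 0.061 m along the rod.
Components: V_Px = −rω sinθ − a·ω_rod·sinφ = -14.81 m/s;  V_Py = rω cosθ + a·ω_rod·cosφ = -8.8917 m/s.
|V_P| = √(V_Px² + V_Py²) = 17.274 m/s.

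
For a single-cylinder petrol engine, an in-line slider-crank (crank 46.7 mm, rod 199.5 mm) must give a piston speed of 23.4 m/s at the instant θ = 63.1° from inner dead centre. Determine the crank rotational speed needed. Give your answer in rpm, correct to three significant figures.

4840

For an in-line slider-crank, |v_piston| = rω|sinθ|·[1 + r cosθ/√(L² − r² sin²θ)].
With r = 0.0467 m, L = 0.1995 m, θ = 63.1°: the bracketed kinematic factor |dx/dθ| = 0.046157 m.
ω = v/|dx/dθ| = 23.4/0.046157 = 506.96 rad/s.
N = 60ω/(2π) = 4841.2 rpm.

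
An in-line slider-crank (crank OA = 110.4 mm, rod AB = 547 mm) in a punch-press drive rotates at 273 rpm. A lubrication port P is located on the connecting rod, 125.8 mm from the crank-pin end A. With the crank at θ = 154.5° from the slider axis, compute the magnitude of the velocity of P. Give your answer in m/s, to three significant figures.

2.55

ω = 28.59 rad/s.  Crank-pin speed |V_A| = rω = 3.1562 m/s, perpendicular to OA.
Rod angle: sinφ = −(r/L) sinθ ⇒ φ = -4.985°; ω_rod = −rω cosθ/√(L²−r²sin²θ) = +5.2277 rad/s.
V_P = V_A + ω_rod × AP, with AP = 0.1258 m along the rod.
Components: V_Px = −rω sinθ − a·ω_rod·sinφ = -1.3016 m/s;  V_Py = rω cosθ + a·ω_rod·cosφ = -2.1936 m/s.
|V_P| = √(V_Px² + V_Py²) = 2.5507 m/s.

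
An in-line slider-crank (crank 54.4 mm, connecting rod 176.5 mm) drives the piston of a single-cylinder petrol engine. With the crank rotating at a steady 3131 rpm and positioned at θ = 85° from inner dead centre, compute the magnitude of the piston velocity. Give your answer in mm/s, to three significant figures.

ω = 2π·3131/60 = 327.9 rad/s
For an in-line slider-crank, x = r cosθ + √(L² − r² sin²θ), so v = −rω sinθ·[1 + r cosθ/√(L² − r² sin²θ)].
With r = 0.0544 m, L = 0.1765 m, θ = 85°: √(L² − r² sin²θ) = 0.16797 m.
v = −0.0544·327.9·0.99619·[1 + 0.0544·0.08716/0.16797] = -18.27 m/s.
|v| = 18.27 m/s = 18270 mm/s.

18300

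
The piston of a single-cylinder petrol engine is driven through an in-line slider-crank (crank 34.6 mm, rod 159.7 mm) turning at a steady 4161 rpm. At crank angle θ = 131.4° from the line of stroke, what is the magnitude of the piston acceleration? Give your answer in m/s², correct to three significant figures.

ω = 2π·4161/60 = 435.7 rad/s
x(θ) = r cosθ + √(L² − r² sin²θ); with ω constant, a = ω²·d²x/dθ².
d²x/dθ² = −r cosθ − r²(cos2θ)/√u − r⁴ sin²2θ/(4u^{3/2}),  u = L² − r² sin²θ = 0.0248305 m².
Substituting r = 0.0346 m, L = 0.1597 m, θ = 131.4°: d²x/dθ² = +0.023743 m.
a = ω²·d²x/dθ² = (435.7)²·(+0.023743) = +4508.1 m/s²;  |a| = 4508.1 m/s².

4510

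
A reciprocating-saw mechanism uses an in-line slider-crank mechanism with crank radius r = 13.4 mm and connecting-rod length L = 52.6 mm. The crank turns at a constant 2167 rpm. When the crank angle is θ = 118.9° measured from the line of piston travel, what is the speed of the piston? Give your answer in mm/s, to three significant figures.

2330

ω = 2π·2167/60 = 226.9 rad/s
For an in-line slider-crank, x = r cosθ + √(L² − r² sin²θ), so v = −rω sinθ·[1 + r cosθ/√(L² − r² sin²θ)].
With r = 0.0134 m, L = 0.0526 m, θ = 118.9°: √(L² − r² sin²θ) = 0.051275 m.
v = −0.0134·226.9·0.87546·[1 + 0.0134·-0.48328/0.051275] = -2.3259 m/s.
|v| = 2.3259 m/s = 2325.9 mm/s.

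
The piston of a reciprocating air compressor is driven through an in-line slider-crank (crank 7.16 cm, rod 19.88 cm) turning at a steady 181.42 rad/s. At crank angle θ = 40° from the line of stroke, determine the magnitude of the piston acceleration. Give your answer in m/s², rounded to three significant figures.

1990

ω = 181.4 rad/s
x(θ) = r cosθ + √(L² − r² sin²θ); with ω constant, a = ω²·d²x/dθ².
d²x/dθ² = −r cosθ − r²(cos2θ)/√u − r⁴ sin²2θ/(4u^{3/2}),  u = L² − r² sin²θ = 0.0374033 m².
Substituting r = 0.0716 m, L = 0.1988 m, θ = 40°: d²x/dθ² = -0.060333 m.
a = ω²·d²x/dθ² = (181.4)²·(-0.060333) = -1985.7 m/s²;  |a| = 1985.7 m/s².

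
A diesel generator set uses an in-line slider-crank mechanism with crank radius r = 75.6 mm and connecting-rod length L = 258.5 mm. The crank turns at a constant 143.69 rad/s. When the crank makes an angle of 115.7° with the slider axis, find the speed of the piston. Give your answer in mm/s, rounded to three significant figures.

8500

ω = 143.7 rad/s
For an in-line slider-crank, x = r cosθ + √(L² − r² sin²θ), so v = −rω sinθ·[1 + r cosθ/√(L² − r² sin²θ)].
With r = 0.0756 m, L = 0.2585 m, θ = 115.7°: √(L² − r² sin²θ) = 0.24936 m.
v = −0.0756·143.7·0.90108·[1 + 0.0756·-0.43366/0.24936] = -8.5015 m/s.
|v| = 8.5015 m/s = 8501.5 mm/s.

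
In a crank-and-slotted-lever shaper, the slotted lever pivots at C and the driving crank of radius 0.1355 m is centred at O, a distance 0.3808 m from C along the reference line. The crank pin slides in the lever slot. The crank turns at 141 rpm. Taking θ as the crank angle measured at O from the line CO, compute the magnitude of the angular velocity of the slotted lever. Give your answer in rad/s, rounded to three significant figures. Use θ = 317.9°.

3.49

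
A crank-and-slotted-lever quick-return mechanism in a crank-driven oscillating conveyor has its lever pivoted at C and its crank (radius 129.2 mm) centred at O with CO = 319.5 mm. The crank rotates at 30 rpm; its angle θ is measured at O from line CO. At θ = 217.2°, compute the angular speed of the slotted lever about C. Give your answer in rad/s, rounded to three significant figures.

0.959

ω = 3.142 rad/s (from 30 rpm).
Crank pin A relative to C: A = (d + r cosθ, r sinθ); lever angle φ = atan2(r sinθ, d + r cosθ).
Differentiating tanφ: φ̇ = rω(d cosθ + r)/(d² + r² + 2dr cosθ).
d² + r² + 2dr cosθ = |CA|² = 0.0530123 m²;  d cosθ + r = -0.12529 m.
|ω_lever| = |0.1292·3.142·-0.12529| / 0.0530123 = 0.9593 rad/s.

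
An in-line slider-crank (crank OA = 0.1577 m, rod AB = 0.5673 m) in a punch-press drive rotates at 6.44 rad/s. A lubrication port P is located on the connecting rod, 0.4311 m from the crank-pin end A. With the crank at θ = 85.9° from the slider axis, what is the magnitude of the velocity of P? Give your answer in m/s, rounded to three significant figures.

ω = 6.44 rad/s.  Crank-pin speed |V_A| = rω = 1.0156 m/s, perpendicular to OA.
Rod angle: sinφ = −(r/L) sinθ ⇒ φ = -16.097°; ω_rod = −rω cosθ/√(L²−r²sin²θ) = -0.13322 rad/s.
V_P = V_A + ω_rod × AP, with AP = 0.4311 m along the rod.
Components: V_Px = −rω sinθ − a·ω_rod·sinφ = -1.0289 m/s;  V_Py = rω cosθ + a·ω_rod·cosφ = +0.017433 m/s.
|V_P| = √(V_Px² + V_Py²) = 1.0291 m/s.

1.03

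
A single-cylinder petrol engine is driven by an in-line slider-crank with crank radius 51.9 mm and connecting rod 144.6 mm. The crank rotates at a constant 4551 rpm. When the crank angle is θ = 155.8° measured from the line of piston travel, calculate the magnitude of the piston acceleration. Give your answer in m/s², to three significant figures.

ω = 2π·4551/60 = 476.6 rad/s
x(θ) = r cosθ + √(L² − r² sin²θ); with ω constant, a = ω²·d²x/dθ².
d²x/dθ² = −r cosθ − r²(cos2θ)/√u − r⁴ sin²2θ/(4u^{3/2}),  u = L² − r² sin²θ = 0.0204565 m².
Substituting r = 0.0519 m, L = 0.1446 m, θ = 155.8°: d²x/dθ² = +0.034489 m.
a = ω²·d²x/dθ² = (476.6)²·(+0.034489) = +7833.3 m/s²;  |a| = 7833.3 m/s².

7830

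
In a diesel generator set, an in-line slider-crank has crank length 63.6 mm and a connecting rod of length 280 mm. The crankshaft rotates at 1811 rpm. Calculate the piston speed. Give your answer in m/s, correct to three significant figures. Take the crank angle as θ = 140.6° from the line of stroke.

6.30

ω = 2π·1811/60 = 189.6 rad/s
For an in-line slider-crank, x = r cosθ + √(L² − r² sin²θ), so v = −rω sinθ·[1 + r cosθ/√(L² − r² sin²θ)].
With r = 0.0636 m, L = 0.28 m, θ = 140.6°: √(L² − r² sin²θ) = 0.27707 m.
v = −0.0636·189.6·0.63473·[1 + 0.0636·-0.77273/0.27707] = -6.2979 m/s.
|v| = 6.2979 m/s.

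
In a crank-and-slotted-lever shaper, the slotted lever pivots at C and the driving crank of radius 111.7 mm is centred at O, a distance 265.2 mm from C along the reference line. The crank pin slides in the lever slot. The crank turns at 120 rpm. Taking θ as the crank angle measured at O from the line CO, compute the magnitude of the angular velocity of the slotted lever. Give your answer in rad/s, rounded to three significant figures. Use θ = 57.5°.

3.11

ω = 12.57 rad/s (from 120 rpm).
Crank pin A relative to C: A = (d + r cosθ, r sinθ); lever angle φ = atan2(r sinθ, d + r cosθ).
Differentiating tanφ: φ̇ = rω(d cosθ + r)/(d² + r² + 2dr cosθ).
d² + r² + 2dr cosθ = |CA|² = 0.114641 m²;  d cosθ + r = +0.25419 m.
|ω_lever| = |0.1117·12.57·+0.25419| / 0.114641 = 3.1123 rad/s.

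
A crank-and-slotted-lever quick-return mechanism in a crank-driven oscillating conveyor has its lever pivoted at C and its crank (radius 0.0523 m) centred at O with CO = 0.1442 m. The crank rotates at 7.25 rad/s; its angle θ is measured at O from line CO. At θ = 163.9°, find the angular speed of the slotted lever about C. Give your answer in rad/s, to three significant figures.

3.62

ω = 7.25 rad/s
Crank pin A relative to C: A = (d + r cosθ, r sinθ); lever angle φ = atan2(r sinθ, d + r cosθ).
Differentiating tanφ: φ̇ = rω(d cosθ + r)/(d² + r² + 2dr cosθ).
d² + r² + 2dr cosθ = |CA|² = 0.00903719 m²;  d cosθ + r = -0.086244 m.
|ω_lever| = |0.0523·7.25·-0.086244| / 0.00903719 = 3.6186 rad/s.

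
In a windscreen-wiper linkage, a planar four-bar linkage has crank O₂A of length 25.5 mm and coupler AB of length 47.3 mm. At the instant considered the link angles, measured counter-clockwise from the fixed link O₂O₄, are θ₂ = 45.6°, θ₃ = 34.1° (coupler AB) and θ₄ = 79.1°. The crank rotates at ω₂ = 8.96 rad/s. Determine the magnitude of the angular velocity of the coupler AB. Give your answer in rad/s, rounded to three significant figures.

ω₂ = 8.96 rad/s
Differentiating the loop-closure r₂e^{iθ₂}+r₃e^{iθ₃}=r₁+r₄e^{iθ₄} gives r₂ω₂e^{iθ₂}+r₃ω₃e^{iθ₃}=r₄ω₄e^{iθ₄}.
Eliminating the other unknown: ω₃ = r₂ω₂ sin(θ₄−θ₂) / [r₃ sin(θ₃−θ₄)].
Numerator sine = +0.55194; denominator sine = -0.70711.
Result = 0.0255·8.96·(+0.55194) / (0.0473·(-0.70711)) = -3.7704 rad/s; magnitude 3.7704 rad/s.

3.77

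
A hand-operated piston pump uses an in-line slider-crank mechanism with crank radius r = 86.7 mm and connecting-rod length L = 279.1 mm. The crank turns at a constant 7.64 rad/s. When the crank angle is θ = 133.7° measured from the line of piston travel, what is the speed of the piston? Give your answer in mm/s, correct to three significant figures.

ω = 7.64 rad/s
For an in-line slider-crank, x = r cosθ + √(L² − r² sin²θ), so v = −rω sinθ·[1 + r cosθ/√(L² − r² sin²θ)].
With r = 0.0867 m, L = 0.2791 m, θ = 133.7°: √(L² − r² sin²θ) = 0.27197 m.
v = −0.0867·7.64·0.72297·[1 + 0.0867·-0.69088/0.27197] = -0.37341 m/s.
|v| = 0.37341 m/s = 373.41 mm/s.

373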